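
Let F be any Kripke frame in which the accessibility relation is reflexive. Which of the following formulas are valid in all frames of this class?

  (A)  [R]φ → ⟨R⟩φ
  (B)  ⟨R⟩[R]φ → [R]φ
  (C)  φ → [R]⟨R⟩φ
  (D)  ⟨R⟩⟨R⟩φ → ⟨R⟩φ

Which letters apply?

A

A reflexive relation is serial.
(A) [R]φ → ⟨R⟩φ (axiom D) characterises the serial frames. Every such R is serial — valid.
(B) the dual of axiom 5: valid iff R is euclidean. Such an R need not be euclidean — not valid.
(C) φ → [R]⟨R⟩φ is axiom B, which corresponds to symmetry. Such an R need not be symmetric — not valid.
(D) the dual of axiom 4: valid iff R is transitive. Such an R need not be transitive — not valid.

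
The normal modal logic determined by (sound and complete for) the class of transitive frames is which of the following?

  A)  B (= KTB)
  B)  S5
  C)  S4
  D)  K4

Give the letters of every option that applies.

(A) B (= KTB) is determined by the class of reflexive and symmetric frames.
(B) S5 is determined by the class of reflexive, symmetric, and transitive frames.
(C) S4 is determined by the class of reflexive and transitive frames.
(D) K4 is determined by exactly this class.

D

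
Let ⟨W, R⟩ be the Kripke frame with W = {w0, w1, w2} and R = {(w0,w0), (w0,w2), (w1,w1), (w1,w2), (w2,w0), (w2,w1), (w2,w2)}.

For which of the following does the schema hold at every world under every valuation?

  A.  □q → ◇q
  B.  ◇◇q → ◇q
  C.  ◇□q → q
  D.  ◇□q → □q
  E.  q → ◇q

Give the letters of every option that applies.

R is reflexive: each world relates to itself.
R is symmetric: every R-edge is matched by its reverse.
R is not transitive: w0 R w2 and w2 R w1 but not w0 R w1.
R is not euclidean: w2 R w0 and w2 R w1 but not w0 R w1.
R is serial: every world has an R-successor.
(A) axiom D: valid iff R is serial. R is serial — valid.
(B) ◇◇q → ◇q is the dual of axiom 4, which corresponds to transitivity. R is not transitive — not valid.
(C) ◇□q → q is the dual of axiom B; it is valid on a frame exactly when R is symmetric. R is symmetric, so valid.
(D) ◇□q → □q is the dual of axiom 5; it is valid on a frame exactly when R is euclidean. R is not euclidean, so not valid.
(E) q → ◇q (the dual of axiom T) characterises the reflexive frames. R is reflexive — valid.

A, C, E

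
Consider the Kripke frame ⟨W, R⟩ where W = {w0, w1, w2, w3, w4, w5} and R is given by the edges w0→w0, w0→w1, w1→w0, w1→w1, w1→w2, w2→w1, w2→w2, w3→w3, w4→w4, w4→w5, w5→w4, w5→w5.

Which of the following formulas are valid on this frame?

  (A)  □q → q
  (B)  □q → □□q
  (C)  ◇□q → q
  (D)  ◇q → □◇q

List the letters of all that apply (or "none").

A, C

R is reflexive: each world relates to itself.
R is symmetric: every R-edge is matched by its reverse.
R is not transitive: w0 R w1 and w1 R w2 but not w0 R w2.
R is not euclidean: w1 R w0 and w1 R w2 but not w0 R w2.
(A) □q → q is axiom T, which corresponds to reflexivity. R is reflexive — valid.
(B) axiom 4: valid iff R is transitive. R is not transitive — not valid.
(C) ◇□q → q (the dual of axiom B) characterises the symmetric frames. R is symmetric — valid.
(D) ◇q → □◇q is axiom 5, which corresponds to the euclidean property. R is not euclidean — not valid.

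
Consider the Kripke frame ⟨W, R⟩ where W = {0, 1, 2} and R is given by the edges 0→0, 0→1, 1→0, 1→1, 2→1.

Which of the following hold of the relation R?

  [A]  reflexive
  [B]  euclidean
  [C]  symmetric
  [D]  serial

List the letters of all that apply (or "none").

B, D

(A) not reflexive: not 2 R 2.
(B) euclidean: any two R-successors of the same world are R-related.
(C) not symmetric: 2 R 1 but not 1 R 2.
(D) serial: every world has an R-successor.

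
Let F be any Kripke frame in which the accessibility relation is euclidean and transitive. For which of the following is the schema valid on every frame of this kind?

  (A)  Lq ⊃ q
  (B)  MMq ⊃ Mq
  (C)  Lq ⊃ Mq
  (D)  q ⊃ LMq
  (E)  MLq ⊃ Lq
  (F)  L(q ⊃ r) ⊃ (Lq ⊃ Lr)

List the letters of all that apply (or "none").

B, E, F

(A) Lq ⊃ q (axiom T) characterises the reflexive frames. Such an R need not be reflexive — not valid.
(B) MMq ⊃ Mq is the dual of axiom 4, which corresponds to transitivity. Every such R is transitive — valid.
(C) axiom D: valid iff R is serial. Such an R need not be serial — not valid.
(D) q ⊃ LMq (axiom B) characterises the symmetric frames. Such an R need not be symmetric — not valid.
(E) the dual of axiom 5: valid iff R is euclidean. Every such R is euclidean — valid.
(F) this is just K, valid on every normal frame.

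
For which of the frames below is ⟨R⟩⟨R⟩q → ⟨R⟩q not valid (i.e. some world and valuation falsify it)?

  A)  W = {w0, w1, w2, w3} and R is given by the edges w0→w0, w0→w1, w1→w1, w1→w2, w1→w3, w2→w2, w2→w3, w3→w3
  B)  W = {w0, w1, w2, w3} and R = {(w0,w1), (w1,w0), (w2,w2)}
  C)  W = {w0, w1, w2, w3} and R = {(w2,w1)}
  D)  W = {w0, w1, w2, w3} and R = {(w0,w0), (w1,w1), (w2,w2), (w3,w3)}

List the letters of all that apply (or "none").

The schema ⟨R⟩⟨R⟩q → ⟨R⟩q is the dual of axiom 4; it is valid on a frame iff R is transitive.
(A) R is not transitive (w0 R w1 and w1 R w2 but not w0 R w2), so the schema fails here.
(B) R is not transitive (w0 R w1 and w1 R w0 but not w0 R w0), so the schema fails here.
(C) R is transitive (R is closed under composition), so the schema is valid here.
(D) R is transitive (R is closed under composition), so the schema is valid here.

A, B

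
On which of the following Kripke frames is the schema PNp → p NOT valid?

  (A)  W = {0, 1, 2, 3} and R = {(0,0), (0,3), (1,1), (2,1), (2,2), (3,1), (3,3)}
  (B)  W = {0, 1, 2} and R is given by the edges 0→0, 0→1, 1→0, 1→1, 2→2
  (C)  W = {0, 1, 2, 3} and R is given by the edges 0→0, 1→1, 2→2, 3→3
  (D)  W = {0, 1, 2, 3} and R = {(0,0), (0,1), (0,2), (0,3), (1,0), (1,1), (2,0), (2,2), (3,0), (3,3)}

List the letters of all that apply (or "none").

A

The schema PNp → p is the dual of axiom B; it is valid on a frame iff R is symmetric.
(A) R is not symmetric (0 R 3 but not 3 R 0), so the schema fails here.
(B) R is symmetric (every R-edge is matched by its reverse), so the schema is valid here.
(C) R is symmetric (every R-edge is matched by its reverse), so the schema is valid here.
(D) R is symmetric (every R-edge is matched by its reverse), so the schema is valid here.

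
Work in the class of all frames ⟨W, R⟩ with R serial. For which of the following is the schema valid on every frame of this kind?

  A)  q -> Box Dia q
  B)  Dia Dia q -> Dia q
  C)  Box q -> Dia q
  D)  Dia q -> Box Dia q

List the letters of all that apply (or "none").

C

(A) q -> Box Dia q is axiom B, which corresponds to symmetry. Such an R need not be symmetric — not valid.
(B) the dual of axiom 4: valid iff R is transitive. Such an R need not be transitive — not valid.
(C) Box q -> Dia q is axiom D; it is valid on a frame exactly when R is serial. Every such R is serial, so valid.
(D) Dia q -> Box Dia q (axiom 5) characterises the euclidean frames. Such an R need not be euclidean — not valid.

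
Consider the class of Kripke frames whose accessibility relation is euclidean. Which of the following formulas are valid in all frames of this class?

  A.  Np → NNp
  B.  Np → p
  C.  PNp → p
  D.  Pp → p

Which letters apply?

none

(A) Np → NNp is axiom 4, which corresponds to transitivity. Such an R need not be transitive — not valid.
(B) Np → p is axiom T; it is valid on a frame exactly when R is reflexive. Such an R need not be reflexive, so not valid.
(C) PNp → p is the dual of axiom B; it is valid on a frame exactly when R is symmetric. Such an R need not be symmetric, so not valid.
(D) Pp → p is valid only on frames where every R-edge is a self-loop. Such an R need not be a subset of the identity — not valid.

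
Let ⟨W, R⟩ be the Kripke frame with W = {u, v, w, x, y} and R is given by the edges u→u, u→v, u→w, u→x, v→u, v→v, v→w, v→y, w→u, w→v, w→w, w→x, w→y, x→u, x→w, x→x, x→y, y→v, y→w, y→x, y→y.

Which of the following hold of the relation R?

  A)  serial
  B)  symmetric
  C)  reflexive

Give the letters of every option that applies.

A, B, C

(A) serial: every world has an R-successor.
(B) symmetric: every R-edge is matched by its reverse.
(C) reflexive: each world relates to itself.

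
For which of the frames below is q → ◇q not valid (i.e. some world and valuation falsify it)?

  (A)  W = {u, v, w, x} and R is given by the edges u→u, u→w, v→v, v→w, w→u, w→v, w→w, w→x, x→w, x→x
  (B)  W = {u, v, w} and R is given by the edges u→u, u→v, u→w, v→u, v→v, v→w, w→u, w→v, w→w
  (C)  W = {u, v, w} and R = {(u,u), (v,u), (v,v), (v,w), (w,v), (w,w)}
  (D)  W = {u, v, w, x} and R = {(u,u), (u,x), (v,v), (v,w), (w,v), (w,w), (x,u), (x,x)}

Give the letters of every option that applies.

none

The schema q → ◇q is the dual of axiom T; it is valid on a frame iff R is reflexive.
(A) R is reflexive (each world relates to itself), so the schema is valid here.
(B) R is reflexive (each world relates to itself), so the schema is valid here.
(C) R is reflexive (each world relates to itself), so the schema is valid here.
(D) R is reflexive (each world relates to itself), so the schema is valid here.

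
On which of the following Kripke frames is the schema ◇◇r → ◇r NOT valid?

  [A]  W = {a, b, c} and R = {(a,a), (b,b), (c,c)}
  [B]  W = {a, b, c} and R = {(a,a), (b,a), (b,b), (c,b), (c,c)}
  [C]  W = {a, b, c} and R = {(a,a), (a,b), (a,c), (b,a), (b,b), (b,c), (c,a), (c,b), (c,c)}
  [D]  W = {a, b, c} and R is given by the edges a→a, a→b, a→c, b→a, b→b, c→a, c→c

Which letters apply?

B, D

The schema ◇◇r → ◇r is the dual of axiom 4; it is valid on a frame iff R is transitive.
(A) R is transitive (R is closed under composition), so the schema is valid here.
(B) R is not transitive (c R b and b R a but not c R a), so the schema fails here.
(C) R is transitive (R is closed under composition), so the schema is valid here.
(D) R is not transitive (b R a and a R c but not b R c), so the schema fails here.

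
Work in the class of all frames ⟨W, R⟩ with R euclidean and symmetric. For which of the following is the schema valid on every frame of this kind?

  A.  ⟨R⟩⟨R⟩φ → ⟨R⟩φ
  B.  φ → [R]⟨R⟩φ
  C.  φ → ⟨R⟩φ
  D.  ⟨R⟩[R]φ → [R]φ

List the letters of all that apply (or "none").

A symmetric euclidean relation is transitive (uRv and vRw give vRu by symmetry, then uRw by the euclidean condition, applied at v).
(A) ⟨R⟩⟨R⟩φ → ⟨R⟩φ is the dual of axiom 4, which corresponds to transitivity. Every such R is transitive — valid.
(B) axiom B: valid iff R is symmetric. Every such R is symmetric — valid.
(C) the dual of axiom T: valid iff R is reflexive. Such an R need not be reflexive — not valid.
(D) ⟨R⟩[R]φ → [R]φ is the dual of axiom 5, which corresponds to the euclidean property. Every such R is euclidean — valid.

A, B, D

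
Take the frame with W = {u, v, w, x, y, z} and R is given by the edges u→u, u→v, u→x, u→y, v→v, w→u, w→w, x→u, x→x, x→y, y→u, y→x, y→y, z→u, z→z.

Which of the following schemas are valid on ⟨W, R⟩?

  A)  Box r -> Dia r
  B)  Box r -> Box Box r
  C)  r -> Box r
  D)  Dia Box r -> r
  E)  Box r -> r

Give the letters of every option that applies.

R is reflexive: each world relates to itself.
R is not symmetric: u R v but not v R u.
R is not transitive: w R u and u R v but not w R v.
R is serial: every world has an R-successor.
R is not a subset of the identity: u R v with u ≠ v.
(A) axiom D: valid iff R is serial. R is serial — valid.
(B) Box r -> Box Box r is axiom 4, which corresponds to transitivity. R is not transitive — not valid.
(C) r -> Box r is valid only on frames where every R-edge is a self-loop. Here R ⊄ identity — not valid.
(D) Dia Box r -> r (the dual of axiom B) characterises the symmetric frames. R is not symmetric — not valid.
(E) Box r -> r is axiom T; it is valid on a frame exactly when R is reflexive. R is reflexive, so valid.

A, E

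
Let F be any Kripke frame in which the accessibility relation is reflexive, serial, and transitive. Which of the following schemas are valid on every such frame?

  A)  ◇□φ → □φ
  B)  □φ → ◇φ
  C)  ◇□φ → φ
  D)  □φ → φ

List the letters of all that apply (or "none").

B, D

(A) ◇□φ → □φ is the dual of axiom 5, which corresponds to the euclidean property. Such an R need not be euclidean — not valid.
(B) □φ → ◇φ is axiom D, which corresponds to seriality. Every such R is serial — valid.
(C) ◇□φ → φ is the dual of axiom B, which corresponds to symmetry. Such an R need not be symmetric — not valid.
(D) □φ → φ (axiom T) characterises the reflexive frames. Every such R is reflexive — valid.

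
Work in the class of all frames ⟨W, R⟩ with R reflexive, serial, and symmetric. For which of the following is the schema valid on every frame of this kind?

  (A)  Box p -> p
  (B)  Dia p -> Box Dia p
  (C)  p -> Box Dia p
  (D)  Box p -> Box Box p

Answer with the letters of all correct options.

(A) axiom T: valid iff R is reflexive. Every such R is reflexive — valid.
(B) Dia p -> Box Dia p is axiom 5, which corresponds to the euclidean property. Such an R need not be euclidean — not valid.
(C) p -> Box Dia p is axiom B; it is valid on a frame exactly when R is symmetric. Every such R is symmetric, so valid.
(D) Box p -> Box Box p is axiom 4; it is valid on a frame exactly when R is transitive. Such an R need not be transitive, so not valid.

A, C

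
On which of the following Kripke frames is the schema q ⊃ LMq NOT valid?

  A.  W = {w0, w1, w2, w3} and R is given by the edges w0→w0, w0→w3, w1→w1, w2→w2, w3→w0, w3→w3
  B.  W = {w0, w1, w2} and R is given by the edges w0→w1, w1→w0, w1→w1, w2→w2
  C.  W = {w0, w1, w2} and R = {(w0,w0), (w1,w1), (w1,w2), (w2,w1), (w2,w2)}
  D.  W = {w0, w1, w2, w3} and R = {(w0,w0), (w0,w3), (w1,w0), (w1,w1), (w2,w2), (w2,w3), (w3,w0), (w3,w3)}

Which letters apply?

The schema q ⊃ LMq is axiom B; it is valid on a frame iff R is symmetric.
(A) R is symmetric (every R-edge is matched by its reverse), so the schema is valid here.
(B) R is symmetric (every R-edge is matched by its reverse), so the schema is valid here.
(C) R is symmetric (every R-edge is matched by its reverse), so the schema is valid here.
(D) R is not symmetric (w1 R w0 but not w0 R w1), so the schema fails here.

D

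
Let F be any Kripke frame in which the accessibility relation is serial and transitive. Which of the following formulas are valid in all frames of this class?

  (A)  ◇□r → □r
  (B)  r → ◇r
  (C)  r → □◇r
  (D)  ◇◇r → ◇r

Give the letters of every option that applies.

(A) ◇□r → □r is the dual of axiom 5, which corresponds to the euclidean property. Such an R need not be euclidean — not valid.
(B) r → ◇r is the dual of axiom T; it is valid on a frame exactly when R is reflexive. Such an R need not be reflexive, so not valid.
(C) r → □◇r is axiom B; it is valid on a frame exactly when R is symmetric. Such an R need not be symmetric, so not valid.
(D) ◇◇r → ◇r (the dual of axiom 4) characterises the transitive frames. Every such R is transitive — valid.

D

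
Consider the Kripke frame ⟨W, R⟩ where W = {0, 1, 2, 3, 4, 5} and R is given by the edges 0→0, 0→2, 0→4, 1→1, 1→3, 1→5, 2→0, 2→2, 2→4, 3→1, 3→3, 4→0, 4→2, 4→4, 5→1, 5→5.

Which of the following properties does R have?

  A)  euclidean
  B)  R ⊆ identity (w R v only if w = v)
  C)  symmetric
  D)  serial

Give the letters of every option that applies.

C, D

(A) not euclidean: 1 R 3 and 1 R 5 but not 3 R 5.
(B) not ⊆ identity: 0 R 2 with 0 ≠ 2.
(C) symmetric: every R-edge is matched by its reverse.
(D) serial: every world has an R-successor.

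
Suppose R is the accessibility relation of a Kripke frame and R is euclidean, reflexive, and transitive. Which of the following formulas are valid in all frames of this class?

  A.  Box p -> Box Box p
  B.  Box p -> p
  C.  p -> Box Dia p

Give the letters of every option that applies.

A relation that is euclidean, reflexive, and transitive is also serial and symmetric.
(A) Box p -> Box Box p is axiom 4, which corresponds to transitivity. Every such R is transitive — valid.
(B) axiom T: valid iff R is reflexive. Every such R is reflexive — valid.
(C) p -> Box Dia p is axiom B; it is valid on a frame exactly when R is symmetric. Every such R is symmetric, so valid.

A, B, C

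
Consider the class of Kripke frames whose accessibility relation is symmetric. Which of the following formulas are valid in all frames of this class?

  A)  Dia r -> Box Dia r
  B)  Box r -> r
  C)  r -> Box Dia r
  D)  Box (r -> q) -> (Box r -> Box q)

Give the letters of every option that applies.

C, D

(A) Dia r -> Box Dia r is axiom 5, which corresponds to the euclidean property. Such an R need not be euclidean — not valid.
(B) Box r -> r is axiom T; it is valid on a frame exactly when R is reflexive. Such an R need not be reflexive, so not valid.
(C) r -> Box Dia r (axiom B) characterises the symmetric frames. Every such R is symmetric — valid.
(D) this is just K, valid on every normal frame.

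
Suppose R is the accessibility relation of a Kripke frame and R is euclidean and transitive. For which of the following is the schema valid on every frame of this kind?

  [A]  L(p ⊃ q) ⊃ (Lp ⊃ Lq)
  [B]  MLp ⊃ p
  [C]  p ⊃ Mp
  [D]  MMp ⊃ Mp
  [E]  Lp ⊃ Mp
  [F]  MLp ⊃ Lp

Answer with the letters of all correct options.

(A) this is just K, valid on every normal frame.
(B) the dual of axiom B: valid iff R is symmetric. Such an R need not be symmetric — not valid.
(C) p ⊃ Mp is the dual of axiom T, which corresponds to reflexivity. Such an R need not be reflexive — not valid.
(D) MMp ⊃ Mp is the dual of axiom 4; it is valid on a frame exactly when R is transitive. Every such R is transitive, so valid.
(E) Lp ⊃ Mp (axiom D) characterises the serial frames. Such an R need not be serial — not valid.
(F) MLp ⊃ Lp is the dual of axiom 5, which corresponds to the euclidean property. Every such R is euclidean — valid.

A, D, F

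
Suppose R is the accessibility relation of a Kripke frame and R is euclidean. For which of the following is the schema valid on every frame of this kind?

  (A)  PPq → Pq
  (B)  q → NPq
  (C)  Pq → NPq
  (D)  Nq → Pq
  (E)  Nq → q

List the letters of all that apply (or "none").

(A) the dual of axiom 4: valid iff R is transitive. Such an R need not be transitive — not valid.
(B) q → NPq (axiom B) characterises the symmetric frames. Such an R need not be symmetric — not valid.
(C) Pq → NPq is axiom 5, which corresponds to the euclidean property. Every such R is euclidean — valid.
(D) axiom D: valid iff R is serial. Such an R need not be serial — not valid.
(E) Nq → q is axiom T, which corresponds to reflexivity. Such an R need not be reflexive — not valid.

C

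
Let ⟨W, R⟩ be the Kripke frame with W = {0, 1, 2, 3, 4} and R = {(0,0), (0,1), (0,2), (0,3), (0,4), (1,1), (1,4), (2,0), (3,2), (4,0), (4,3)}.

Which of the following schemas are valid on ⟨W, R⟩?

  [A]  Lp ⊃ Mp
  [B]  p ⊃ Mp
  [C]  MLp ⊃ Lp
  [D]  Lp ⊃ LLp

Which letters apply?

R is not reflexive: not 2 R 2.
R is not transitive: 1 R 4 and 4 R 0 but not 1 R 0.
R is not euclidean: 0 R 1 and 0 R 0 but not 1 R 0.
R is serial: every world has an R-successor.
(A) Lp ⊃ Mp (axiom D) characterises the serial frames. R is serial — valid.
(B) p ⊃ Mp is the dual of axiom T, which corresponds to reflexivity. R is not reflexive — not valid.
(C) MLp ⊃ Lp is the dual of axiom 5; it is valid on a frame exactly when R is euclidean. R is not euclidean, so not valid.
(D) Lp ⊃ LLp (axiom 4) characterises the transitive frames. R is not transitive — not valid.

A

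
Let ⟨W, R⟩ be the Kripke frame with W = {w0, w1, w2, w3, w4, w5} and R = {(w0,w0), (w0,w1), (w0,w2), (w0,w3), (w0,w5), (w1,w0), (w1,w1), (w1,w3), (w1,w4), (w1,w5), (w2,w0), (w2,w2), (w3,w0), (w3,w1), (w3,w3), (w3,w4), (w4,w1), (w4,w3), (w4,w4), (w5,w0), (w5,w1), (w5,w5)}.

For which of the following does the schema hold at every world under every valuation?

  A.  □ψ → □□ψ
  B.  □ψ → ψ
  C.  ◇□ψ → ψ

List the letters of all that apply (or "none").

R is reflexive: each world relates to itself.
R is symmetric: every R-edge is matched by its reverse.
R is not transitive: w0 R w1 and w1 R w4 but not w0 R w4.
(A) axiom 4: valid iff R is transitive. R is not transitive — not valid.
(B) □ψ → ψ is axiom T; it is valid on a frame exactly when R is reflexive. R is reflexive, so valid.
(C) ◇□ψ → ψ is the dual of axiom B, which corresponds to symmetry. R is symmetric — valid.

B, C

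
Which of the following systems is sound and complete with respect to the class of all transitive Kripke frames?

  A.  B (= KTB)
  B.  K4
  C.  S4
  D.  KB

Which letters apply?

(A) B (= KTB) is determined by the class of reflexive and symmetric frames.
(B) K4 is determined by exactly this class.
(C) S4 is determined by the class of reflexive and transitive frames.
(D) KB is determined by the class of symmetric frames.

B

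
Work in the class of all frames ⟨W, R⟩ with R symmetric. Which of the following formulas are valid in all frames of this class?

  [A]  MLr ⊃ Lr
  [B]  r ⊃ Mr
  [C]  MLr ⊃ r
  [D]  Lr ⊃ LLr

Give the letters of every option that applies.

C

(A) the dual of axiom 5: valid iff R is euclidean. Such an R need not be euclidean — not valid.
(B) r ⊃ Mr is the dual of axiom T, which corresponds to reflexivity. Such an R need not be reflexive — not valid.
(C) the dual of axiom B: valid iff R is symmetric. Every such R is symmetric — valid.
(D) Lr ⊃ LLr is axiom 4; it is valid on a frame exactly when R is transitive. Such an R need not be transitive, so not valid.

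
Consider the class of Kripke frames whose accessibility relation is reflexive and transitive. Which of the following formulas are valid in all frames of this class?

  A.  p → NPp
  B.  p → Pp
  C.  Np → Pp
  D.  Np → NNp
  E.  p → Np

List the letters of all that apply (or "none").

B, C, D

Reflexive relations are serial.
(A) p → NPp (axiom B) characterises the symmetric frames. Such an R need not be symmetric — not valid.
(B) the dual of axiom T: valid iff R is reflexive. Every such R is reflexive — valid.
(C) axiom D: valid iff R is serial. Every such R is serial — valid.
(D) Np → NNp is axiom 4; it is valid on a frame exactly when R is transitive. Every such R is transitive, so valid.
(E) p → Np is equivalent to ◇p→p; it holds exactly when R ⊆ identity. Such an R need not be a subset of the identity — not valid.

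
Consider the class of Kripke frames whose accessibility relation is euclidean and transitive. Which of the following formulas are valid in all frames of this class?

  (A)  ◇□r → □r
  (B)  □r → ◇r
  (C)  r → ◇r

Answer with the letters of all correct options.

(A) ◇□r → □r is the dual of axiom 5; it is valid on a frame exactly when R is euclidean. Every such R is euclidean, so valid.
(B) □r → ◇r is axiom D, which corresponds to seriality. Such an R need not be serial — not valid.
(C) r → ◇r is the dual of axiom T; it is valid on a frame exactly when R is reflexive. Such an R need not be reflexive, so not valid.

A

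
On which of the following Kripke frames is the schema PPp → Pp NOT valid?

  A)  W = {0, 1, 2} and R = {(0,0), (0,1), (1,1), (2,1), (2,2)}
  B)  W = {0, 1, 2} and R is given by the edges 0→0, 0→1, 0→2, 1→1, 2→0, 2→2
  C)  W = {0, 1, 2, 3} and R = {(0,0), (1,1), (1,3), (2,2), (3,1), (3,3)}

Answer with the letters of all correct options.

B

The schema PPp → Pp is the dual of axiom 4; it is valid on a frame iff R is transitive.
(A) R is transitive (R is closed under composition), so the schema is valid here.
(B) R is not transitive (2 R 0 and 0 R 1 but not 2 R 1), so the schema fails here.
(C) R is transitive (R is closed under composition), so the schema is valid here.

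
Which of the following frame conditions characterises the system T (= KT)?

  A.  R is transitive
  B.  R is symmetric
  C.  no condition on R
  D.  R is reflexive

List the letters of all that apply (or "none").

(A) this class determines K4, not T (= KT).
(B) this class determines KB, not T (= KT).
(C) this class determines K, not T (= KT).
(D) T (= KT) is sound and complete for exactly this class.

D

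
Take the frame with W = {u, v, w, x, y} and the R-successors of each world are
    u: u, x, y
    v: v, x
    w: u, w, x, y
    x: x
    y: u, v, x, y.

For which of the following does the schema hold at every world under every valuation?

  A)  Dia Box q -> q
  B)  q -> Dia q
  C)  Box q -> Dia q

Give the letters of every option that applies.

B, C

R is reflexive: each world relates to itself.
R is not symmetric: u R x but not x R u.
R is serial: every world has an R-successor.
(A) Dia Box q -> q is the dual of axiom B, which corresponds to symmetry. R is not symmetric — not valid.
(B) q -> Dia q is the dual of axiom T, which corresponds to reflexivity. R is reflexive — valid.
(C) Box q -> Dia q is axiom D; it is valid on a frame exactly when R is serial. R is serial, so valid.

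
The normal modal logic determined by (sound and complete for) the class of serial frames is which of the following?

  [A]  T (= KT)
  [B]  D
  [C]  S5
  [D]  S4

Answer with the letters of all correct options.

B

(A) T (= KT) is determined by the class of reflexive frames.
(B) D is determined by exactly this class.
(C) S5 is determined by the class of reflexive, symmetric, and transitive frames.
(D) S4 is determined by the class of reflexive and transitive frames.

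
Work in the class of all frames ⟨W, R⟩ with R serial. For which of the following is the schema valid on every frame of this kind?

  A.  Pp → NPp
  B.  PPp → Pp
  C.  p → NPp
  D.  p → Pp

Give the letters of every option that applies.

none

(A) Pp → NPp is axiom 5, which corresponds to the euclidean property. Such an R need not be euclidean — not valid.
(B) the dual of axiom 4: valid iff R is transitive. Such an R need not be transitive — not valid.
(C) axiom B: valid iff R is symmetric. Such an R need not be symmetric — not valid.
(D) the dual of axiom T: valid iff R is reflexive. Such an R need not be reflexive — not valid.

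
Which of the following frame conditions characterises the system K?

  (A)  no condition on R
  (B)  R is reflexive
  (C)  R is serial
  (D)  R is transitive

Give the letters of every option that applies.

A

(A) K is sound and complete for exactly this class.
(B) this class determines T (= KT), not K.
(C) this class determines D, not K.
(D) this class determines K4, not K.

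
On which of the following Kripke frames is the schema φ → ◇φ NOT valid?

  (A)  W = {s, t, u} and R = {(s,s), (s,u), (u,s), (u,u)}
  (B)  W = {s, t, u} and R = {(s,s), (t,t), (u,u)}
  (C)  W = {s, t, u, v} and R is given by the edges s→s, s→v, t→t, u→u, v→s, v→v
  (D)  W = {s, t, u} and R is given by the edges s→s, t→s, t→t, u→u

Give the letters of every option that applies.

The schema φ → ◇φ is the dual of axiom T; it is valid on a frame iff R is reflexive.
(A) R is not reflexive (not t R t), so the schema fails here.
(B) R is reflexive (each world relates to itself), so the schema is valid here.
(C) R is reflexive (each world relates to itself), so the schema is valid here.
(D) R is reflexive (each world relates to itself), so the schema is valid here.

A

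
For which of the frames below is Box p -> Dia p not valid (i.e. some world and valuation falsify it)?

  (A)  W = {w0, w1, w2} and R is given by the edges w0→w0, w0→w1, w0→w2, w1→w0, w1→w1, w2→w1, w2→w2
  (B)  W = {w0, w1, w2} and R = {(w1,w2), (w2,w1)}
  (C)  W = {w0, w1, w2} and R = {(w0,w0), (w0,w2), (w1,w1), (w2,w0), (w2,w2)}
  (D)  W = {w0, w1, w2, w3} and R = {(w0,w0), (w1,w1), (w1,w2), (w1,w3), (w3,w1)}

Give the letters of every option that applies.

B, D

The schema Box p -> Dia p is axiom D; it is valid on a frame iff R is serial.
(A) R is serial (every world has an R-successor), so the schema is valid here.
(B) R is not serial (w0 has no R-successor), so the schema fails here.
(C) R is serial (every world has an R-successor), so the schema is valid here.
(D) R is not serial (w2 has no R-successor), so the schema fails here.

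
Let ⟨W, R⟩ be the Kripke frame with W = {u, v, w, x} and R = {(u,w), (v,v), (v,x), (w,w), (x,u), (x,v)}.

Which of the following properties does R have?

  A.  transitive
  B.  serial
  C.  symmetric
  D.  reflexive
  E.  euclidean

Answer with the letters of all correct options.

(A) not transitive: v R x and x R u but not v R u.
(B) serial: every world has an R-successor.
(C) not symmetric: u R w but not w R u.
(D) not reflexive: not u R u.
(E) not euclidean: x R u and x R v but not u R v.

B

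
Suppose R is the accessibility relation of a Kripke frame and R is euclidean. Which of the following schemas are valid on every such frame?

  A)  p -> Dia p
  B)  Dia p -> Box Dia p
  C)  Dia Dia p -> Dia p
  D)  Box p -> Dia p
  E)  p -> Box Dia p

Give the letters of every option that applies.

B

(A) the dual of axiom T: valid iff R is reflexive. Such an R need not be reflexive — not valid.
(B) Dia p -> Box Dia p is axiom 5, which corresponds to the euclidean property. Every such R is euclidean — valid.
(C) the dual of axiom 4: valid iff R is transitive. Such an R need not be transitive — not valid.
(D) axiom D: valid iff R is serial. Such an R need not be serial — not valid.
(E) p -> Box Dia p is axiom B; it is valid on a frame exactly when R is symmetric. Such an R need not be symmetric, so not valid.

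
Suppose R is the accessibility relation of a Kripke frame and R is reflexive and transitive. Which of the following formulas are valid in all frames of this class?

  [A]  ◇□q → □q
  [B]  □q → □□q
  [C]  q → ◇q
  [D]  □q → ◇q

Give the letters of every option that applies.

Reflexive relations are serial.
(A) ◇□q → □q is the dual of axiom 5; it is valid on a frame exactly when R is euclidean. Such an R need not be euclidean, so not valid.
(B) □q → □□q is axiom 4, which corresponds to transitivity. Every such R is transitive — valid.
(C) the dual of axiom T: valid iff R is reflexive. Every such R is reflexive — valid.
(D) □q → ◇q (axiom D) characterises the serial frames. Every such R is serial — valid.

B, C, D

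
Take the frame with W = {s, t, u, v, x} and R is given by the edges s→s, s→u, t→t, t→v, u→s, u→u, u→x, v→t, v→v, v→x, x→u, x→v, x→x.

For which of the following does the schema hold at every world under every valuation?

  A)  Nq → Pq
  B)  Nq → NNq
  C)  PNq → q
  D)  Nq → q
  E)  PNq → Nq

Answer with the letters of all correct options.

R is reflexive: each world relates to itself.
R is symmetric: every R-edge is matched by its reverse.
R is not transitive: s R u and u R x but not s R x.
R is not euclidean: u R s and u R x but not s R x.
R is serial: every world has an R-successor.
(A) Nq → Pq is axiom D, which corresponds to seriality. R is serial — valid.
(B) Nq → NNq (axiom 4) characterises the transitive frames. R is not transitive — not valid.
(C) PNq → q is the dual of axiom B; it is valid on a frame exactly when R is symmetric. R is symmetric, so valid.
(D) Nq → q is axiom T; it is valid on a frame exactly when R is reflexive. R is reflexive, so valid.
(E) PNq → Nq is the dual of axiom 5, which corresponds to the euclidean property. R is not euclidean — not valid.

A, C, D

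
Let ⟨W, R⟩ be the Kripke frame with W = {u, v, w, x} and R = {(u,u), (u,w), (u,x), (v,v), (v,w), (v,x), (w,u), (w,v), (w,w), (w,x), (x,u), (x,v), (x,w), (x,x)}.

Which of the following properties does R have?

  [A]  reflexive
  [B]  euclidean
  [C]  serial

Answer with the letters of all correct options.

(A) reflexive: each world relates to itself.
(B) not euclidean: w R u and w R v but not u R v.
(C) serial: every world has an R-successor.

A, C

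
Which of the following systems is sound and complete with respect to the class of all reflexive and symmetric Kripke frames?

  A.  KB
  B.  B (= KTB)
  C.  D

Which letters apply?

(A) KB is determined by the class of symmetric frames.
(B) B (= KTB) is determined by exactly this class.
(C) D is determined by the class of serial frames.

B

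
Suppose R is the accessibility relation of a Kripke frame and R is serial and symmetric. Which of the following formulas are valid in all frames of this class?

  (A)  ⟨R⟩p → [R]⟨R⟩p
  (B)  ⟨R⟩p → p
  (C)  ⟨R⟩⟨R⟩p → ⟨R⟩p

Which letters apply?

(A) ⟨R⟩p → [R]⟨R⟩p (axiom 5) characterises the euclidean frames. Such an R need not be euclidean — not valid.
(B) ⟨R⟩p → p is valid only on frames where every R-edge is a self-loop. Such an R need not be a subset of the identity — not valid.
(C) ⟨R⟩⟨R⟩p → ⟨R⟩p is the dual of axiom 4, which corresponds to transitivity. Such an R need not be transitive — not valid.

none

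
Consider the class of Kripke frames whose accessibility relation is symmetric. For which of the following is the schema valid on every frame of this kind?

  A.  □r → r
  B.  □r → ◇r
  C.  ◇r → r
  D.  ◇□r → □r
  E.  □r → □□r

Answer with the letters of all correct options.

(A) □r → r (axiom T) characterises the reflexive frames. Such an R need not be reflexive — not valid.
(B) □r → ◇r is axiom D; it is valid on a frame exactly when R is serial. Such an R need not be serial, so not valid.
(C) ◇r → r is the converse of T; it holds exactly when R ⊆ identity. Such an R need not be a subset of the identity — not valid.
(D) ◇□r → □r is the dual of axiom 5; it is valid on a frame exactly when R is euclidean. Such an R need not be euclidean, so not valid.
(E) □r → □□r is axiom 4; it is valid on a frame exactly when R is transitive. Such an R need not be transitive, so not valid.

none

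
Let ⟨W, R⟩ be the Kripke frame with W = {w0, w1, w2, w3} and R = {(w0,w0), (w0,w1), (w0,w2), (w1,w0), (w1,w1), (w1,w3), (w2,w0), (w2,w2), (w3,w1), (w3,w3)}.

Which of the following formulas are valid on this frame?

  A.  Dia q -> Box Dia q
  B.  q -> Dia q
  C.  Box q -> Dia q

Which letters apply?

B, C

R is reflexive: each world relates to itself.
R is not euclidean: w0 R w1 and w0 R w2 but not w1 R w2.
R is serial: every world has an R-successor.
(A) Dia q -> Box Dia q (axiom 5) characterises the euclidean frames. R is not euclidean — not valid.
(B) q -> Dia q (the dual of axiom T) characterises the reflexive frames. R is reflexive — valid.
(C) Box q -> Dia q is axiom D; it is valid on a frame exactly when R is serial. R is serial, so valid.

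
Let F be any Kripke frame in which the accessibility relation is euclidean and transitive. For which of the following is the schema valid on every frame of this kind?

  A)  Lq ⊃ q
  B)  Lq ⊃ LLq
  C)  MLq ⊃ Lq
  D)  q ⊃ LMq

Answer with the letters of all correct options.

B, C

(A) Lq ⊃ q (axiom T) characterises the reflexive frames. Such an R need not be reflexive — not valid.
(B) Lq ⊃ LLq (axiom 4) characterises the transitive frames. Every such R is transitive — valid.
(C) MLq ⊃ Lq is the dual of axiom 5, which corresponds to the euclidean property. Every such R is euclidean — valid.
(D) axiom B: valid iff R is symmetric. Such an R need not be symmetric — not valid.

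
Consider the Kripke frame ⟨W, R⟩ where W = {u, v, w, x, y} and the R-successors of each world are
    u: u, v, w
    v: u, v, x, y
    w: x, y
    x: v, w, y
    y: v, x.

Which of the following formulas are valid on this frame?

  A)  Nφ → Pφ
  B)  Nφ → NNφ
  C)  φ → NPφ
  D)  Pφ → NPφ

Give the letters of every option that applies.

R is not symmetric: u R w but not w R u.
R is not transitive: u R v and v R x but not u R x.
R is not euclidean: u R v and u R w but not v R w.
R is serial: every world has an R-successor.
(A) axiom D: valid iff R is serial. R is serial — valid.
(B) Nφ → NNφ is axiom 4; it is valid on a frame exactly when R is transitive. R is not transitive, so not valid.
(C) axiom B: valid iff R is symmetric. R is not symmetric — not valid.
(D) Pφ → NPφ is axiom 5; it is valid on a frame exactly when R is euclidean. R is not euclidean, so not valid.

A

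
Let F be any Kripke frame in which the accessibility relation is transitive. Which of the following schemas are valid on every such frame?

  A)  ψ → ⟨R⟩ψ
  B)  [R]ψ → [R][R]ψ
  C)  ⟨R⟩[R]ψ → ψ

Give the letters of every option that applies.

B

(A) ψ → ⟨R⟩ψ is the dual of axiom T, which corresponds to reflexivity. Such an R need not be reflexive — not valid.
(B) [R]ψ → [R][R]ψ is axiom 4, which corresponds to transitivity. Every such R is transitive — valid.
(C) ⟨R⟩[R]ψ → ψ is the dual of axiom B, which corresponds to symmetry. Such an R need not be symmetric — not valid.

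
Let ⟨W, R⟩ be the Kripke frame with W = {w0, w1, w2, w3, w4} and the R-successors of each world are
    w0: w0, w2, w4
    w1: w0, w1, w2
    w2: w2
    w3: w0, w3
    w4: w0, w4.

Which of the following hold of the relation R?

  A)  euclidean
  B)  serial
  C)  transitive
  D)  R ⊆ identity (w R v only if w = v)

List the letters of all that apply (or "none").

(A) not euclidean: w0 R w2 and w0 R w0 but not w2 R w0.
(B) serial: every world has an R-successor.
(C) not transitive: w1 R w0 and w0 R w4 but not w1 R w4.
(D) not ⊆ identity: w0 R w2 with w0 ≠ w2.

B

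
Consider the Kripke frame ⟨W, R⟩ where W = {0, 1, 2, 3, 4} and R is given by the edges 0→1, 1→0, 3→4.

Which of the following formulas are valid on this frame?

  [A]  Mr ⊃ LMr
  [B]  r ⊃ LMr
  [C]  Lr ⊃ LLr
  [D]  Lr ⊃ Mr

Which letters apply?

none

R is not symmetric: 3 R 4 but not 4 R 3.
R is not transitive: 0 R 1 and 1 R 0 but not 0 R 0.
R is not euclidean: 0 R 1 and 0 R 1 but not 1 R 1.
R is not serial: 2 has no R-successor.
(A) Mr ⊃ LMr (axiom 5) characterises the euclidean frames. R is not euclidean — not valid.
(B) r ⊃ LMr is axiom B; it is valid on a frame exactly when R is symmetric. R is not symmetric, so not valid.
(C) Lr ⊃ LLr (axiom 4) characterises the transitive frames. R is not transitive — not valid.
(D) axiom D: valid iff R is serial. R is not serial — not valid.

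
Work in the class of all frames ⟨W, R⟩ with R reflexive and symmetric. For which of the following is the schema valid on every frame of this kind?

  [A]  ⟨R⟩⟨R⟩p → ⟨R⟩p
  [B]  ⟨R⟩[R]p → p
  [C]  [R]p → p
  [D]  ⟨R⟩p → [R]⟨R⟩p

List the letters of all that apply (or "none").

Reflexive relations are serial.
(A) ⟨R⟩⟨R⟩p → ⟨R⟩p is the dual of axiom 4; it is valid on a frame exactly when R is transitive. Such an R need not be transitive, so not valid.
(B) ⟨R⟩[R]p → p is the dual of axiom B; it is valid on a frame exactly when R is symmetric. Every such R is symmetric, so valid.
(C) [R]p → p is axiom T; it is valid on a frame exactly when R is reflexive. Every such R is reflexive, so valid.
(D) ⟨R⟩p → [R]⟨R⟩p (axiom 5) characterises the euclidean frames. Such an R need not be euclidean — not valid.

B, C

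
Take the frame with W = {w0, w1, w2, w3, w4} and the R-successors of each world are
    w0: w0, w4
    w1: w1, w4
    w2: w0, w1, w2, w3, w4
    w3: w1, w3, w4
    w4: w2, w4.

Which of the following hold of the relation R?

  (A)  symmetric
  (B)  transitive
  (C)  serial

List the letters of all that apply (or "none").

(A) not symmetric: w0 R w4 but not w4 R w0.
(B) not transitive: w0 R w4 and w4 R w2 but not w0 R w2.
(C) serial: every world has an R-successor.

C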